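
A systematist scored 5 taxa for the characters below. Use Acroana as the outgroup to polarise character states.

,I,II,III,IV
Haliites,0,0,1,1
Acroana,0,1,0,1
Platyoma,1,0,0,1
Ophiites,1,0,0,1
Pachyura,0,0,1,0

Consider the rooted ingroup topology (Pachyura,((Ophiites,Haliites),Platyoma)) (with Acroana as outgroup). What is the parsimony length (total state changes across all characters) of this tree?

Map each character onto (Pachyura,((Ophiites,Haliites),Platyoma)) (rooted by Acroana) and count the minimum state changes it requires (Fitch parsimony):
I: 2; II: 1; III: 2; IV: 1.
Total tree length = 6.

6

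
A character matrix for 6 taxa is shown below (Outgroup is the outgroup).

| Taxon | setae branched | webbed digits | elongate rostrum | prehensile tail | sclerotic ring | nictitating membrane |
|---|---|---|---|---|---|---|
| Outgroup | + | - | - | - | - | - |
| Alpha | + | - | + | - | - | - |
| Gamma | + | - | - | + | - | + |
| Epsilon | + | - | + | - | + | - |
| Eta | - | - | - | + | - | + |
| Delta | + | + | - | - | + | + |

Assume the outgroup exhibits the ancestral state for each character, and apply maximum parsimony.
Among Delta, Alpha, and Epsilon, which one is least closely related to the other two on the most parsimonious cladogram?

Character polarity is set by the outgroup: the derived state is whichever differs from the outgroup's state, so for setae branched the derived state is '-', and for the remaining characters it is '+'.
setae branched: derived state '-' in Eta only — an autapomorphy, so it tells us nothing about relationships among taxa.
webbed digits: derived state '+' in Delta only — an autapomorphy, so it tells us nothing about relationships among taxa.
elongate rostrum: derived state '+' in Alpha and Epsilon only — synapomorphy for {Alpha, Epsilon}.
prehensile tail: derived state '+' in Eta and Gamma only — synapomorphy for {Eta, Gamma}.
sclerotic ring (state '+') occurs in Delta and Epsilon but conflicts with the nesting implied by the other characters — most parsimoniously interpreted as homoplasy.
nictitating membrane (derived state '+') is shared by Delta, Eta, and Gamma — a synapomorphy uniting that clade.
Most parsimonious ingroup topology: ((Alpha,Epsilon),((Gamma,Eta),Delta)).
Epsilon and Alpha share a more recent common ancestor with each other than either does with Delta, so Delta is the least closely related of the three.

Delta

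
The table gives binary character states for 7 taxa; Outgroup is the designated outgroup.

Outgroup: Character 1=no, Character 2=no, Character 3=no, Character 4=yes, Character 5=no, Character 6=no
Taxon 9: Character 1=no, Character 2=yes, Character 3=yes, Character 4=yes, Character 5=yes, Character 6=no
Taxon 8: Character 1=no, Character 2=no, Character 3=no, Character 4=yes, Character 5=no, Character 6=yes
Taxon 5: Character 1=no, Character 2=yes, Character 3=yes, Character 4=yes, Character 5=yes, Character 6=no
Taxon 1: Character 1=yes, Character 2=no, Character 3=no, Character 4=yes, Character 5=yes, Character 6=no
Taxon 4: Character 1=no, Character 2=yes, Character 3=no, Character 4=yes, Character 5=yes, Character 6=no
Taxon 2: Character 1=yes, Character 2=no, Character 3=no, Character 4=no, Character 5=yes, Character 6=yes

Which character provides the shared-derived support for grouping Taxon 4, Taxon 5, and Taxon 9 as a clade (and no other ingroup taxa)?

Character 2

Character polarity is set by the outgroup: the derived state is whichever differs from the outgroup's state, so for Character 4 the derived state is 'no', and for the remaining characters it is 'yes'.
Only Taxon 1 and Taxon 2 show the derived state 'yes' for Character 1, supporting them as a clade.
Character 2: derived state 'yes' in Taxon 4, Taxon 5, and Taxon 9 only — synapomorphy for {Taxon 4, Taxon 5, Taxon 9}.
Character 3: derived state 'yes' in Taxon 5 and Taxon 9 only — synapomorphy for {Taxon 5, Taxon 9}.
Character 4: derived state 'no' in Taxon 2 only — an autapomorphy, so it tells us nothing about relationships among taxa.
Character 5: derived state 'yes' in Taxon 1, Taxon 2, Taxon 4, Taxon 5, and Taxon 9 only — synapomorphy for {Taxon 1, Taxon 2, Taxon 4, Taxon 5, Taxon 9}.
Character 6 groups Taxon 2 and Taxon 8, which is incompatible with the clades supported by the remaining characters; treating it as convergent (homoplasy) costs fewer steps than any alternative tree.
Most parsimonious ingroup topology: ((((Taxon 9,Taxon 5),Taxon 4),(Taxon 1,Taxon 2)),Taxon 8).
The clade {Taxon 4, Taxon 5, Taxon 9} is supported by Character 2: its derived state 'yes' occurs in exactly those taxa and in no other taxon (including the outgroup).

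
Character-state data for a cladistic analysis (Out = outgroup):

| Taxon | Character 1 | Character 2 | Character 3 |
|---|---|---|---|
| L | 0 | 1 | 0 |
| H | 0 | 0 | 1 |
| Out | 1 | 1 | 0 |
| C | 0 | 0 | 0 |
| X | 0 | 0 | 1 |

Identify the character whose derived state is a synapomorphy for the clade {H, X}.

Character polarity is set by the outgroup: the derived state is whichever differs from the outgroup's state, so for Character 1, Character 2 the derived state is '0', and for the remaining characters it is '1'.
All ingroup taxa share the derived state '0' for Character 1; it defines the ingroup but does not resolve relationships within it.
Character 2: derived state '0' in C, H, and X only — synapomorphy for {C, H, X}.
Character 3 (derived state '1') is shared by H and X — a synapomorphy uniting that clade.
Most parsimonious ingroup topology: (L,((X,H),C)).
The clade {H, X} is supported by Character 3: its derived state '1' occurs in exactly those taxa and in no other taxon (including the outgroup).

Character 3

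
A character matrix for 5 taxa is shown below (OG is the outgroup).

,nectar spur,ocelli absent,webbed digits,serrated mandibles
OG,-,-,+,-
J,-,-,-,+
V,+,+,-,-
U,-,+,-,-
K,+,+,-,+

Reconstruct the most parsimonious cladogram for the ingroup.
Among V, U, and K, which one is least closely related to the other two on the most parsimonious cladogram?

U

Character polarity is set by the outgroup: the derived state is whichever differs from the outgroup's state, so for webbed digits the derived state is '-', and for the remaining characters it is '+'.
nectar spur (derived state '+') is shared by K and V — a synapomorphy uniting that clade.
ocelli absent: derived state '+' in K, U, and V only — synapomorphy for {K, U, V}.
webbed digits (derived state '-') is shared by all ingroup taxa — unites the whole ingroup.
serrated mandibles (state '+') occurs in J and K but conflicts with the nesting implied by the other characters — most parsimoniously interpreted as homoplasy.
Most parsimonious ingroup topology: (((V,K),U),J).
K and V share a more recent common ancestor with each other than either does with U, so U is the least closely related of the three.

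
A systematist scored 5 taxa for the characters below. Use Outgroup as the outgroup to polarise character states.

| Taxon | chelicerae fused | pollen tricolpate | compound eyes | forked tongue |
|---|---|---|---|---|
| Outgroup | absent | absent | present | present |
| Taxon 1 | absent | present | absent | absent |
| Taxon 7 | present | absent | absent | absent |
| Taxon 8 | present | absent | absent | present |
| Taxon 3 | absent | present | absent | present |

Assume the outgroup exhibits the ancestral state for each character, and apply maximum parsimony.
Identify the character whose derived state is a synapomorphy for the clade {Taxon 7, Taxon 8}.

chelicerae fused

Character polarity is set by the outgroup: the derived state is whichever differs from the outgroup's state, so for compound eyes, forked tongue the derived state is 'absent', and for the remaining characters it is 'present'.
chelicerae fused: derived state 'present' in Taxon 7 and Taxon 8 only — synapomorphy for {Taxon 7, Taxon 8}.
Only Taxon 1 and Taxon 3 show the derived state 'present' for pollen tricolpate, supporting them as a clade.
compound eyes (derived state 'absent') is shared by all ingroup taxa — unites the whole ingroup.
forked tongue (state 'absent') occurs in Taxon 1 and Taxon 7 but conflicts with the nesting implied by the other characters — most parsimoniously interpreted as homoplasy.
Most parsimonious ingroup topology: ((Taxon 1,Taxon 3),(Taxon 7,Taxon 8)).
The clade {Taxon 7, Taxon 8} is supported by chelicerae fused: its derived state 'present' occurs in exactly those taxa and in no other taxon (including the outgroup).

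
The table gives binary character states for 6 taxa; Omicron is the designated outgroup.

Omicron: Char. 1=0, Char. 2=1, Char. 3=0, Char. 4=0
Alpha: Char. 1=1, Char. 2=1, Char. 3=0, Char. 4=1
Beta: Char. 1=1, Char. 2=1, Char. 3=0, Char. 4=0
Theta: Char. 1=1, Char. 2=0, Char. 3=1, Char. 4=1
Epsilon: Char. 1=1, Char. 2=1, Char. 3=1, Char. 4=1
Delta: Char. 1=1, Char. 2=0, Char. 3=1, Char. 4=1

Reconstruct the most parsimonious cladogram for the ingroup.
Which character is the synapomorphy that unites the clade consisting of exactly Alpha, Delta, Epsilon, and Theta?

Character polarity is set by the outgroup: the derived state is whichever differs from the outgroup's state, so for Char. 2 the derived state is '0', and for the remaining characters it is '1'.
All ingroup taxa share the derived state '1' for Char. 1; it defines the ingroup but does not resolve relationships within it.
Char. 2: derived state '0' in Delta and Theta only — synapomorphy for {Delta, Theta}.
Char. 3: derived state '1' in Delta, Epsilon, and Theta only — synapomorphy for {Delta, Epsilon, Theta}.
Char. 4 (derived state '1') is shared by Alpha, Delta, Epsilon, and Theta — a synapomorphy uniting that clade.
Most parsimonious ingroup topology: ((Alpha,((Theta,Delta),Epsilon)),Beta).
The clade {Alpha, Delta, Epsilon, Theta} is supported by Char. 4: its derived state '1' occurs in exactly those taxa and in no other taxon (including the outgroup).

Char. 4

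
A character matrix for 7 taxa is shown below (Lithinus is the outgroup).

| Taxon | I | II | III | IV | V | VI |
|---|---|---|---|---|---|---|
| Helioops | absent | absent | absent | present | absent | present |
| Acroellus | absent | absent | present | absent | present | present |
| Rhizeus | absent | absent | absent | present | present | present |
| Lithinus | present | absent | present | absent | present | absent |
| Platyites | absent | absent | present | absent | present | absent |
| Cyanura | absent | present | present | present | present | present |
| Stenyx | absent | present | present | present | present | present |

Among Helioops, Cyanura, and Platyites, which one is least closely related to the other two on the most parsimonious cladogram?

Character polarity is set by the outgroup: the derived state is whichever differs from the outgroup's state, so for I, III, V the derived state is 'absent', and for the remaining characters it is 'present'.
I (derived state 'absent') is shared by all ingroup taxa — unites the whole ingroup.
II (derived state 'present') is shared by Cyanura and Stenyx — a synapomorphy uniting that clade.
III: derived state 'absent' in Helioops and Rhizeus only — synapomorphy for {Helioops, Rhizeus}.
IV: derived state 'present' in Cyanura, Helioops, Rhizeus, and Stenyx only — synapomorphy for {Cyanura, Helioops, Rhizeus, Stenyx}.
V: derived state 'absent' in Helioops only — an autapomorphy, so it tells us nothing about relationships among taxa.
VI: derived state 'present' in Acroellus, Cyanura, Helioops, Rhizeus, and Stenyx only — synapomorphy for {Acroellus, Cyanura, Helioops, Rhizeus, Stenyx}.
Most parsimonious ingroup topology: ((((Helioops,Rhizeus),(Stenyx,Cyanura)),Acroellus),Platyites).
Cyanura and Helioops share a more recent common ancestor with each other than either does with Platyites, so Platyites is the least closely related of the three.

Platyites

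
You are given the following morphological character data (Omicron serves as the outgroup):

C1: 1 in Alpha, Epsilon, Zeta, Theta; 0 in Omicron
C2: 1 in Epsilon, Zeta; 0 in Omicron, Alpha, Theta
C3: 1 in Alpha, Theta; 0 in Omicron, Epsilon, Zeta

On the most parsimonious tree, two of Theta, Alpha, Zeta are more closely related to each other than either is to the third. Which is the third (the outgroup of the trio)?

The outgroup has state '0' for every character, so '1' is the derived state throughout.
C1 (derived state '1') is shared by all ingroup taxa — unites the whole ingroup.
C2: derived state '1' in Epsilon and Zeta only — synapomorphy for {Epsilon, Zeta}.
C3 (derived state '1') is shared by Alpha and Theta — a synapomorphy uniting that clade.
Most parsimonious ingroup topology: ((Alpha,Theta),(Epsilon,Zeta)).
Theta and Alpha share a more recent common ancestor with each other than either does with Zeta, so Zeta is the least closely related of the three.

Zeta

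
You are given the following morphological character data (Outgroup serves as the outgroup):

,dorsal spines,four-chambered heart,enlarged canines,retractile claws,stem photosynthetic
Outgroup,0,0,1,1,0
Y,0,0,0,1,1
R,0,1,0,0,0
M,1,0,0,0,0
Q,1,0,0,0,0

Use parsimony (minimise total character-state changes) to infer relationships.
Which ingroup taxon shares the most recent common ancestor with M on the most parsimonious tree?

Character polarity is set by the outgroup: the derived state is whichever differs from the outgroup's state, so for enlarged canines, retractile claws the derived state is '0', and for the remaining characters it is '1'.
dorsal spines (derived state '1') is shared by M and Q — a synapomorphy uniting that clade.
four-chambered heart (derived state '1') is unique to R (autapomorphy; uninformative for grouping).
enlarged canines (derived state '0') is shared by all ingroup taxa — unites the whole ingroup.
retractile claws: derived state '0' in M, Q, and R only — synapomorphy for {M, Q, R}.
stem photosynthetic (derived state '1') is unique to Y (autapomorphy; uninformative for grouping).
Most parsimonious ingroup topology: (Y,(R,(M,Q))).
M and Q form a cherry on this tree, so they are sister taxa.

Q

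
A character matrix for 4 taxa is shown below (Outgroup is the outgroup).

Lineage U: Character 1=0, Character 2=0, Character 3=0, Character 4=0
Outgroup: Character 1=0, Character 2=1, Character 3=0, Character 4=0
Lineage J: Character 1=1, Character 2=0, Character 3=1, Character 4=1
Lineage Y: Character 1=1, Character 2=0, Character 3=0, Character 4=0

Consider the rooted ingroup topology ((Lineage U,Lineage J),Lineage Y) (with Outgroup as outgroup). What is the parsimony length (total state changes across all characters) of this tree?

5

Map each character onto ((Lineage U,Lineage J),Lineage Y) (rooted by Outgroup) and count the minimum state changes it requires (Fitch parsimony):
Character 1: 2; Character 2: 1; Character 3: 1; Character 4: 1.
Total tree length = 5.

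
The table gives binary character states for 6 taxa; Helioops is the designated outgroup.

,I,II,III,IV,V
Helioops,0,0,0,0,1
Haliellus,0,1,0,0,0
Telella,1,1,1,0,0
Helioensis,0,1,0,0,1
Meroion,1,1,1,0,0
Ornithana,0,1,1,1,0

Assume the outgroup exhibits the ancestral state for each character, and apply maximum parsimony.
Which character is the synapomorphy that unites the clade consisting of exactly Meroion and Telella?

I

Character polarity is set by the outgroup: the derived state is whichever differs from the outgroup's state, so for V the derived state is '0', and for the remaining characters it is '1'.
Only Meroion and Telella show the derived state '1' for I, supporting them as a clade.
All ingroup taxa share the derived state '1' for II; it defines the ingroup but does not resolve relationships within it.
Only Meroion, Ornithana, and Telella show the derived state '1' for III, supporting them as a clade.
IV (derived state '1') is unique to Ornithana (autapomorphy; uninformative for grouping).
V: derived state '0' in Haliellus, Meroion, Ornithana, and Telella only — synapomorphy for {Haliellus, Meroion, Ornithana, Telella}.
Most parsimonious ingroup topology: ((Haliellus,((Telella,Meroion),Ornithana)),Helioensis).
The clade {Meroion, Telella} is supported by I: its derived state '1' occurs in exactly those taxa and in no other taxon (including the outgroup).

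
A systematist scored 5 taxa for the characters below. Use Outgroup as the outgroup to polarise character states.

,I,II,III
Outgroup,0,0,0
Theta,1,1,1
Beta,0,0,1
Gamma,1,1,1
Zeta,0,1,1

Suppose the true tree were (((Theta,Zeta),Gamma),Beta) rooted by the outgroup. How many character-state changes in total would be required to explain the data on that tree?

Map each character onto (((Theta,Zeta),Gamma),Beta) (rooted by Outgroup) and count the minimum state changes it requires (Fitch parsimony):
I: 2; II: 1; III: 1.
Total tree length = 4.

4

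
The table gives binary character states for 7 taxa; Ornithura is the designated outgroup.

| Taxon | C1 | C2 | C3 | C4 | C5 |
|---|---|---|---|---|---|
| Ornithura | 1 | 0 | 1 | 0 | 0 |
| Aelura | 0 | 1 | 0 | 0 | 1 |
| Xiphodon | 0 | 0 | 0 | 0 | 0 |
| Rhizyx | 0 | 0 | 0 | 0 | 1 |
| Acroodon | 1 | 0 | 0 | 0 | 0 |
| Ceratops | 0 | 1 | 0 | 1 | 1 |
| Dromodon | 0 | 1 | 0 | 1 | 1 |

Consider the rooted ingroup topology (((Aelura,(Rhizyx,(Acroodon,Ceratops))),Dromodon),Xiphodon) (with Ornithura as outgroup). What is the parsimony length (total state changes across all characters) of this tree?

10

Map each character onto (((Aelura,(Rhizyx,(Acroodon,Ceratops))),Dromodon),Xiphodon) (rooted by Ornithura) and count the minimum state changes it requires (Fitch parsimony):
C1: 2; C2: 3; C3: 1; C4: 2; C5: 2.
Total tree length = 10.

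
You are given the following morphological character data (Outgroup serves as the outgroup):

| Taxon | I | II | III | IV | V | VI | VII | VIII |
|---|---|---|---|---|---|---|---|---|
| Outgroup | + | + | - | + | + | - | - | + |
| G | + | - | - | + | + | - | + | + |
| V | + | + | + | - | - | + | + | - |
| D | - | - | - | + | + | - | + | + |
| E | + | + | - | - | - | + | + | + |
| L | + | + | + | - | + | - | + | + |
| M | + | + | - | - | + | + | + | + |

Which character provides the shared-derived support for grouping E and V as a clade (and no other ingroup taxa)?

Character polarity is set by the outgroup: the derived state is whichever differs from the outgroup's state, so for I, II, IV, V, VIII the derived state is '-', and for the remaining characters it is '+'.
I: derived state '-' in D only — an autapomorphy, so it tells us nothing about relationships among taxa.
II (derived state '-') is shared by D and G — a synapomorphy uniting that clade.
III groups L and V, which is incompatible with the clades supported by the remaining characters; treating it as convergent (homoplasy) costs fewer steps than any alternative tree.
IV (derived state '-') is shared by E, L, M, and V — a synapomorphy uniting that clade.
Only E and V show the derived state '-' for V, supporting them as a clade.
VI: derived state '+' in E, M, and V only — synapomorphy for {E, M, V}.
All ingroup taxa share the derived state '+' for VII; it defines the ingroup but does not resolve relationships within it.
VIII (derived state '-') is unique to V (autapomorphy; uninformative for grouping).
Most parsimonious ingroup topology: ((G,D),(((V,E),M),L)).
The clade {E, V} is supported by V: its derived state '-' occurs in exactly those taxa and in no other taxon (including the outgroup).

V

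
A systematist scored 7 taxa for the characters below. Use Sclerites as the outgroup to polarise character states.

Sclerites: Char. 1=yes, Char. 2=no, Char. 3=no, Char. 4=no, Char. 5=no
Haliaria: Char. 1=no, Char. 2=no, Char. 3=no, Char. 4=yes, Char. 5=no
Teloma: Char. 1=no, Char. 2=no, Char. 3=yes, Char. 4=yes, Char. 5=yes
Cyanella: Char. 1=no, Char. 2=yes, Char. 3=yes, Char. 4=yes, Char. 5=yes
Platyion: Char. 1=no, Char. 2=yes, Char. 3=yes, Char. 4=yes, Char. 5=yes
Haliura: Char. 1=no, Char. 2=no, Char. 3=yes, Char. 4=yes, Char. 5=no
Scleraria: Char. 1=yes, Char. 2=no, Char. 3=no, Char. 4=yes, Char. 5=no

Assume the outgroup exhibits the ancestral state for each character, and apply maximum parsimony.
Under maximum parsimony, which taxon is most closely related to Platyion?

Character polarity is set by the outgroup: the derived state is whichever differs from the outgroup's state, so for Char. 1 the derived state is 'no', and for the remaining characters it is 'yes'.
Char. 1: derived state 'no' in Cyanella, Haliaria, Haliura, Platyion, and Teloma only — synapomorphy for {Cyanella, Haliaria, Haliura, Platyion, Teloma}.
Char. 2 (derived state 'yes') is shared by Cyanella and Platyion — a synapomorphy uniting that clade.
Only Cyanella, Haliura, Platyion, and Teloma show the derived state 'yes' for Char. 3, supporting them as a clade.
Char. 4 (derived state 'yes') is shared by all ingroup taxa — unites the whole ingroup.
Char. 5: derived state 'yes' in Cyanella, Platyion, and Teloma only — synapomorphy for {Cyanella, Platyion, Teloma}.
Most parsimonious ingroup topology: ((Haliaria,((Teloma,(Cyanella,Platyion)),Haliura)),Scleraria).
Platyion and Cyanella form a cherry on this tree, so they are sister taxa.

Cyanella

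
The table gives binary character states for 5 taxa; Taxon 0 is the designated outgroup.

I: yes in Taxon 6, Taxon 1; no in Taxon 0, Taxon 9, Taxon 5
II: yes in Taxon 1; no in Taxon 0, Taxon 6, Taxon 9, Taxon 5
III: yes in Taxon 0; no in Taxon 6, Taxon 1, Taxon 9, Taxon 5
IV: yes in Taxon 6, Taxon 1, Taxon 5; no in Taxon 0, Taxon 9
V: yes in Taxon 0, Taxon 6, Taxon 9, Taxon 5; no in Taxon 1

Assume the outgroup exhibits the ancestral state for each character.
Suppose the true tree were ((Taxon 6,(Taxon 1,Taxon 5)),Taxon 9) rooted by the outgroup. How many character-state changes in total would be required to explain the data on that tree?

6

Map each character onto ((Taxon 6,(Taxon 1,Taxon 5)),Taxon 9) (rooted by Taxon 0) and count the minimum state changes it requires (Fitch parsimony):
I: 2; II: 1; III: 1; IV: 1; V: 1.
Total tree length = 6.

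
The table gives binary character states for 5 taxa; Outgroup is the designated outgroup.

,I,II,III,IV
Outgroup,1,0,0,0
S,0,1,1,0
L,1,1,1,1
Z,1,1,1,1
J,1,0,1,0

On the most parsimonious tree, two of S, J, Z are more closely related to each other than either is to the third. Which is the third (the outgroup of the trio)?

Character polarity is set by the outgroup: the derived state is whichever differs from the outgroup's state, so for I the derived state is '0', and for the remaining characters it is '1'.
I (derived state '0') is unique to S (autapomorphy; uninformative for grouping).
II (derived state '1') is shared by L, S, and Z — a synapomorphy uniting that clade.
All ingroup taxa share the derived state '1' for III; it defines the ingroup but does not resolve relationships within it.
IV (derived state '1') is shared by L and Z — a synapomorphy uniting that clade.
Most parsimonious ingroup topology: ((S,(L,Z)),J).
S and Z share a more recent common ancestor with each other than either does with J, so J is the least closely related of the three.

J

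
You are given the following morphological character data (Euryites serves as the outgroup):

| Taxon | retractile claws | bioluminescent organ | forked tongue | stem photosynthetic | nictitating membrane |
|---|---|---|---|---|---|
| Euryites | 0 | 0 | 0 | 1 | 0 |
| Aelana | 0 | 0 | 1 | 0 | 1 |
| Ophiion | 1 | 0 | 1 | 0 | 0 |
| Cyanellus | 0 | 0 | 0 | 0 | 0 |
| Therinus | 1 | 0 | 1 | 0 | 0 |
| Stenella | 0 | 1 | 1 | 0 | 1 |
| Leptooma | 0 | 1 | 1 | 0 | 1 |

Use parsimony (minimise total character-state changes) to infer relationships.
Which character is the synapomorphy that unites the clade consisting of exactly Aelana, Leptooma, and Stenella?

Character polarity is set by the outgroup: the derived state is whichever differs from the outgroup's state, so for stem photosynthetic the derived state is '0', and for the remaining characters it is '1'.
retractile claws: derived state '1' in Ophiion and Therinus only — synapomorphy for {Ophiion, Therinus}.
bioluminescent organ: derived state '1' in Leptooma and Stenella only — synapomorphy for {Leptooma, Stenella}.
forked tongue (derived state '1') is shared by Aelana, Leptooma, Ophiion, Stenella, and Therinus — a synapomorphy uniting that clade.
stem photosynthetic (derived state '0') is shared by all ingroup taxa — unites the whole ingroup.
Only Aelana, Leptooma, and Stenella show the derived state '1' for nictitating membrane, supporting them as a clade.
Most parsimonious ingroup topology: (((Aelana,(Stenella,Leptooma)),(Ophiion,Therinus)),Cyanellus).
The clade {Aelana, Leptooma, Stenella} is supported by nictitating membrane: its derived state '1' occurs in exactly those taxa and in no other taxon (including the outgroup).

nictitating membrane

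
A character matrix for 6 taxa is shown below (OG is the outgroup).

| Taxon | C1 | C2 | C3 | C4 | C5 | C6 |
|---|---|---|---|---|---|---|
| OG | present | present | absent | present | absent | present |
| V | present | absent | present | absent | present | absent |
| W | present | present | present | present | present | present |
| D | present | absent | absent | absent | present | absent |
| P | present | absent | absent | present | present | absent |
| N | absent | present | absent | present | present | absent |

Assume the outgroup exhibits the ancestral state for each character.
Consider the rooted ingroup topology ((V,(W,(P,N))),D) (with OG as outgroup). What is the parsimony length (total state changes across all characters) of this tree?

Map each character onto ((V,(W,(P,N))),D) (rooted by OG) and count the minimum state changes it requires (Fitch parsimony):
C1: 1; C2: 3; C3: 2; C4: 2; C5: 1; C6: 2.
Total tree length = 11.

11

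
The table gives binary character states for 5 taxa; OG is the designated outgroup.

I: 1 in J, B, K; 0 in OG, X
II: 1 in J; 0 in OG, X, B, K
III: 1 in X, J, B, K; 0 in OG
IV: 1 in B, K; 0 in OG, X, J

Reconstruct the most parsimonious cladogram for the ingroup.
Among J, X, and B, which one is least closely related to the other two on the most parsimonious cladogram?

X

The outgroup has state '0' for every character, so '1' is the derived state throughout.
I (derived state '1') is shared by B, J, and K — a synapomorphy uniting that clade.
II: derived state '1' in J only — an autapomorphy, so it tells us nothing about relationships among taxa.
All ingroup taxa share the derived state '1' for III; it defines the ingroup but does not resolve relationships within it.
IV: derived state '1' in B and K only — synapomorphy for {B, K}.
Most parsimonious ingroup topology: (X,(J,(B,K))).
B and J share a more recent common ancestor with each other than either does with X, so X is the least closely related of the three.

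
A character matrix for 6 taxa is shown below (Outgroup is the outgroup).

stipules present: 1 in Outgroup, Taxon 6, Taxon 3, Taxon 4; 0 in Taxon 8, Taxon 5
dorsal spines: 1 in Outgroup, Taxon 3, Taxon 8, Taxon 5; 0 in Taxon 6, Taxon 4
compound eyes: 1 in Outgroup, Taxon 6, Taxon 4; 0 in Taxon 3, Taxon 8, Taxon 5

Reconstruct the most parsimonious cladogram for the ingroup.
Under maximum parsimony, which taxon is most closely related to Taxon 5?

Taxon 8

The outgroup has state '1' for every character, so '0' is the derived state throughout.
Only Taxon 5 and Taxon 8 show the derived state '0' for stipules present, supporting them as a clade.
Only Taxon 4 and Taxon 6 show the derived state '0' for dorsal spines, supporting them as a clade.
compound eyes (derived state '0') is shared by Taxon 3, Taxon 5, and Taxon 8 — a synapomorphy uniting that clade.
Most parsimonious ingroup topology: ((Taxon 6,Taxon 4),(Taxon 3,(Taxon 8,Taxon 5))).
Taxon 5 and Taxon 8 form a cherry on this tree, so they are sister taxa.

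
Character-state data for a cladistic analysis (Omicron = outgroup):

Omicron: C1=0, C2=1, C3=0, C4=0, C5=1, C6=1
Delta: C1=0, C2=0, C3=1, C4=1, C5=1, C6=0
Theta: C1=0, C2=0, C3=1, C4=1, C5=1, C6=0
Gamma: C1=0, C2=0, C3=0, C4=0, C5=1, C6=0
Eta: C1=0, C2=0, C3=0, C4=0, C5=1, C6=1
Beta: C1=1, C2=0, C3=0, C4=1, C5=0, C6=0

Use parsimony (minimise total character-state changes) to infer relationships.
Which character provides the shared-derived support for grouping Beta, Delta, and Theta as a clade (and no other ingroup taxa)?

C4

Character polarity is set by the outgroup: the derived state is whichever differs from the outgroup's state, so for C2, C5, C6 the derived state is '0', and for the remaining characters it is '1'.
C1 (derived state '1') is unique to Beta (autapomorphy; uninformative for grouping).
All ingroup taxa share the derived state '0' for C2; it defines the ingroup but does not resolve relationships within it.
C3 (derived state '1') is shared by Delta and Theta — a synapomorphy uniting that clade.
C4 (derived state '1') is shared by Beta, Delta, and Theta — a synapomorphy uniting that clade.
C5 (derived state '0') is unique to Beta (autapomorphy; uninformative for grouping).
C6 (derived state '0') is shared by Beta, Delta, Gamma, and Theta — a synapomorphy uniting that clade.
Most parsimonious ingroup topology: ((((Delta,Theta),Beta),Gamma),Eta).
The clade {Beta, Delta, Theta} is supported by C4: its derived state '1' occurs in exactly those taxa and in no other taxon (including the outgroup).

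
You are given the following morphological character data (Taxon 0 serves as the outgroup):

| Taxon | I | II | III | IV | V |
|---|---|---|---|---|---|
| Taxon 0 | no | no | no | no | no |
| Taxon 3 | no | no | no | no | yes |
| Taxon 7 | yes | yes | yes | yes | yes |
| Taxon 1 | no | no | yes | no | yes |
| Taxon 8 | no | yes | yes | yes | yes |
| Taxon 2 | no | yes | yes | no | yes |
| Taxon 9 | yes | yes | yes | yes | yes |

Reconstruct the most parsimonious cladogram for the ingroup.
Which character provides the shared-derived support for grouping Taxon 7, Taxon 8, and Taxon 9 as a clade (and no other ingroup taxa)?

IV

The outgroup has state 'no' for every character, so 'yes' is the derived state throughout.
I (derived state 'yes') is shared by Taxon 7 and Taxon 9 — a synapomorphy uniting that clade.
Only Taxon 2, Taxon 7, Taxon 8, and Taxon 9 show the derived state 'yes' for II, supporting them as a clade.
III: derived state 'yes' in Taxon 1, Taxon 2, Taxon 7, Taxon 8, and Taxon 9 only — synapomorphy for {Taxon 1, Taxon 2, Taxon 7, Taxon 8, Taxon 9}.
IV: derived state 'yes' in Taxon 7, Taxon 8, and Taxon 9 only — synapomorphy for {Taxon 7, Taxon 8, Taxon 9}.
V (derived state 'yes') is shared by all ingroup taxa — unites the whole ingroup.
Most parsimonious ingroup topology: (Taxon 3,((((Taxon 7,Taxon 9),Taxon 8),Taxon 2),Taxon 1)).
The clade {Taxon 7, Taxon 8, Taxon 9} is supported by IV: its derived state 'yes' occurs in exactly those taxa and in no other taxon (including the outgroup).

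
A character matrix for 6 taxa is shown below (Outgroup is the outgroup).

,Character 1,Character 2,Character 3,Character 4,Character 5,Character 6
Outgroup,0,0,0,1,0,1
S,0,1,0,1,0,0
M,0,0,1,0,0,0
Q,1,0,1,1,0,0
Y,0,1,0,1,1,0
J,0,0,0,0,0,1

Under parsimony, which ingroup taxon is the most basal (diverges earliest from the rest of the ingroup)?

J

Character polarity is set by the outgroup: the derived state is whichever differs from the outgroup's state, so for Character 4, Character 6 the derived state is '0', and for the remaining characters it is '1'.
Character 1: derived state '1' in Q only — an autapomorphy, so it tells us nothing about relationships among taxa.
Only S and Y show the derived state '1' for Character 2, supporting them as a clade.
Character 3 (derived state '1') is shared by M and Q — a synapomorphy uniting that clade.
Character 4 groups J and M, which is incompatible with the clades supported by the remaining characters; treating it as convergent (homoplasy) costs fewer steps than any alternative tree.
Character 5 (derived state '1') is unique to Y (autapomorphy; uninformative for grouping).
Only M, Q, S, and Y show the derived state '0' for Character 6, supporting them as a clade.
Most parsimonious ingroup topology: (((S,Y),(M,Q)),J).
J is sister to the clade containing all other ingroup taxa, so it is the earliest-diverging (most basal) ingroup lineage.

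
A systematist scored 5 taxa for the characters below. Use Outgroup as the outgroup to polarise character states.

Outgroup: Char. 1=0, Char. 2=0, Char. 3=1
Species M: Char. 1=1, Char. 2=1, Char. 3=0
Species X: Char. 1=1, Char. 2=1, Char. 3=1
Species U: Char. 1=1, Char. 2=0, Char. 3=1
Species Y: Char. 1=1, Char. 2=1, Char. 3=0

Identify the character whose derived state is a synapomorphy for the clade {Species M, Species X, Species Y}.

Char. 2

Character polarity is set by the outgroup: the derived state is whichever differs from the outgroup's state, so for Char. 3 the derived state is '0', and for the remaining characters it is '1'.
All ingroup taxa share the derived state '1' for Char. 1; it defines the ingroup but does not resolve relationships within it.
Char. 2 (derived state '1') is shared by Species M, Species X, and Species Y — a synapomorphy uniting that clade.
Char. 3: derived state '0' in Species M and Species Y only — synapomorphy for {Species M, Species Y}.
Most parsimonious ingroup topology: (((Species M,Species Y),Species X),Species U).
The clade {Species M, Species X, Species Y} is supported by Char. 2: its derived state '1' occurs in exactly those taxa and in no other taxon (including the outgroup).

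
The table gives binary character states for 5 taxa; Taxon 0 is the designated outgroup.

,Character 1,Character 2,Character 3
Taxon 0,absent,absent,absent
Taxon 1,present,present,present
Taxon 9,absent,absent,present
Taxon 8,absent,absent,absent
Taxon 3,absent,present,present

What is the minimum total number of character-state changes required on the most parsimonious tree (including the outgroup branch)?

The outgroup has state 'absent' for every character, so 'present' is the derived state throughout.
Character 1 (derived state 'present') is unique to Taxon 1 (autapomorphy; uninformative for grouping).
Character 2 (derived state 'present') is shared by Taxon 1 and Taxon 3 — a synapomorphy uniting that clade.
Character 3 (derived state 'present') is shared by Taxon 1, Taxon 3, and Taxon 9 — a synapomorphy uniting that clade.
Most parsimonious ingroup topology: (((Taxon 1,Taxon 3),Taxon 9),Taxon 8).
Changes per character on this tree: Character 1: 1; Character 2: 1; Character 3: 1.
Total = 3.

3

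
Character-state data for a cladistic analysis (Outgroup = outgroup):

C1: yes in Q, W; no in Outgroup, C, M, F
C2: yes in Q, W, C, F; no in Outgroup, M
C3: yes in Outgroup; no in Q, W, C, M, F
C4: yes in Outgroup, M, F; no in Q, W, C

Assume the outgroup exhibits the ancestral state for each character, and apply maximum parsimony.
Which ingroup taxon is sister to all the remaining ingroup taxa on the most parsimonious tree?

M

Character polarity is set by the outgroup: the derived state is whichever differs from the outgroup's state, so for C3, C4 the derived state is 'no', and for the remaining characters it is 'yes'.
C1: derived state 'yes' in Q and W only — synapomorphy for {Q, W}.
C2: derived state 'yes' in C, F, Q, and W only — synapomorphy for {C, F, Q, W}.
C3 (derived state 'no') is shared by all ingroup taxa — unites the whole ingroup.
C4: derived state 'no' in C, Q, and W only — synapomorphy for {C, Q, W}.
Most parsimonious ingroup topology: ((((Q,W),C),F),M).
M is sister to the clade containing all other ingroup taxa, so it is the earliest-diverging (most basal) ingroup lineage.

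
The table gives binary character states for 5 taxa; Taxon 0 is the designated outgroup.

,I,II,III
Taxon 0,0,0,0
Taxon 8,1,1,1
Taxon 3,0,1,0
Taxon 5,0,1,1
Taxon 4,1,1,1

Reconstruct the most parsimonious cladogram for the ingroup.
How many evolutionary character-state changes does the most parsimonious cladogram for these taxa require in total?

3

The outgroup has state '0' for every character, so '1' is the derived state throughout.
Only Taxon 4 and Taxon 8 show the derived state '1' for I, supporting them as a clade.
All ingroup taxa share the derived state '1' for II; it defines the ingroup but does not resolve relationships within it.
III: derived state '1' in Taxon 4, Taxon 5, and Taxon 8 only — synapomorphy for {Taxon 4, Taxon 5, Taxon 8}.
Most parsimonious ingroup topology: (((Taxon 8,Taxon 4),Taxon 5),Taxon 3).
Changes per character on this tree: I: 1; II: 1; III: 1.
Total = 3.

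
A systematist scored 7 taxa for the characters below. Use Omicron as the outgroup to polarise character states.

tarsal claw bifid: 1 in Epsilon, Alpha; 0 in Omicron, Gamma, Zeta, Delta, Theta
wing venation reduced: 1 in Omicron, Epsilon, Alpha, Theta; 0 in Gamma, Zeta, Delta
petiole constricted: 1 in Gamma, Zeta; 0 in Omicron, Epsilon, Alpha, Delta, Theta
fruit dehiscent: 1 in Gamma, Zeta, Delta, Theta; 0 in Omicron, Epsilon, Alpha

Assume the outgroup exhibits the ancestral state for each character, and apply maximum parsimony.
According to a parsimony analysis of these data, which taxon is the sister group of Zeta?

Gamma

Character polarity is set by the outgroup: the derived state is whichever differs from the outgroup's state, so for wing venation reduced the derived state is '0', and for the remaining characters it is '1'.
tarsal claw bifid (derived state '1') is shared by Alpha and Epsilon — a synapomorphy uniting that clade.
Only Delta, Gamma, and Zeta show the derived state '0' for wing venation reduced, supporting them as a clade.
Only Gamma and Zeta show the derived state '1' for petiole constricted, supporting them as a clade.
fruit dehiscent: derived state '1' in Delta, Gamma, Theta, and Zeta only — synapomorphy for {Delta, Gamma, Theta, Zeta}.
Most parsimonious ingroup topology: ((((Gamma,Zeta),Delta),Theta),(Epsilon,Alpha)).
Zeta and Gamma form a cherry on this tree, so they are sister taxa.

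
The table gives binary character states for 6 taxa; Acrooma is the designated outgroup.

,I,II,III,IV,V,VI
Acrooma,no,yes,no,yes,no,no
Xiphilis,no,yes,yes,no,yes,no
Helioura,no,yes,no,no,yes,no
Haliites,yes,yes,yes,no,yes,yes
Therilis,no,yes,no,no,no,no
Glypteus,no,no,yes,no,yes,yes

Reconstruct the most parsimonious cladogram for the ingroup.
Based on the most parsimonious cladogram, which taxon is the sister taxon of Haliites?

Character polarity is set by the outgroup: the derived state is whichever differs from the outgroup's state, so for II, IV the derived state is 'no', and for the remaining characters it is 'yes'.
I: derived state 'yes' in Haliites only — an autapomorphy, so it tells us nothing about relationships among taxa.
II (derived state 'no') is unique to Glypteus (autapomorphy; uninformative for grouping).
III (derived state 'yes') is shared by Glypteus, Haliites, and Xiphilis — a synapomorphy uniting that clade.
All ingroup taxa share the derived state 'no' for IV; it defines the ingroup but does not resolve relationships within it.
V: derived state 'yes' in Glypteus, Haliites, Helioura, and Xiphilis only — synapomorphy for {Glypteus, Haliites, Helioura, Xiphilis}.
VI: derived state 'yes' in Glypteus and Haliites only — synapomorphy for {Glypteus, Haliites}.
Most parsimonious ingroup topology: ((Helioura,((Haliites,Glypteus),Xiphilis)),Therilis).
Haliites and Glypteus form a cherry on this tree, so they are sister taxa.

Glypteus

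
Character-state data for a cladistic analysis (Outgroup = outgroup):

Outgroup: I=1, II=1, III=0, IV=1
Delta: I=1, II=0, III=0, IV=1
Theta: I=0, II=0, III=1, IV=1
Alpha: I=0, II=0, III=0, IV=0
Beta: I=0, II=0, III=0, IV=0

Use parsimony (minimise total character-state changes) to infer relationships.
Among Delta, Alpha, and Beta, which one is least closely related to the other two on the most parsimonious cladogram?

Character polarity is set by the outgroup: the derived state is whichever differs from the outgroup's state, so for I, II, IV the derived state is '0', and for the remaining characters it is '1'.
Only Alpha, Beta, and Theta show the derived state '0' for I, supporting them as a clade.
II (derived state '0') is shared by all ingroup taxa — unites the whole ingroup.
III: derived state '1' in Theta only — an autapomorphy, so it tells us nothing about relationships among taxa.
Only Alpha and Beta show the derived state '0' for IV, supporting them as a clade.
Most parsimonious ingroup topology: (Delta,(Theta,(Alpha,Beta))).
Alpha and Beta share a more recent common ancestor with each other than either does with Delta, so Delta is the least closely related of the three.

Delta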